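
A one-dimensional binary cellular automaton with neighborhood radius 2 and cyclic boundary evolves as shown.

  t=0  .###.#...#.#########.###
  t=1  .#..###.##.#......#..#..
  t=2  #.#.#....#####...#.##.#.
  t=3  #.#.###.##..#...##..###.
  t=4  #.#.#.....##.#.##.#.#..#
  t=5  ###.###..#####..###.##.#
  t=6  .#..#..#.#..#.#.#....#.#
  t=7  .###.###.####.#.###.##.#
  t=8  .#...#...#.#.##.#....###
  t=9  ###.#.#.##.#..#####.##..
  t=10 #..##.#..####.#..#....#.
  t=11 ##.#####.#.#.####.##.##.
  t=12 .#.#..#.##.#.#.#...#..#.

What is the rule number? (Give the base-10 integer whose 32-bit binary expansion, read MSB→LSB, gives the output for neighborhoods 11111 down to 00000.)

  [31] ##### => .  t=0,i=13
  [30] ####. => #  t=0,i=18
  [29] ###.# => .  t=0,i=3
  [28] ###.. => .  t=2,i=13
  [27] ##.## => .  t=0,i=0
  [26] ##.#. => #  t=0,i=4
  [25] ##..# => #  t=3,i=10
  [24] ##... => .  t=2,i=14
  [23] #.### => #  t=0,i=1
  [22] #.##. => .  t=1,i=8
  [21] #.#.# => #  t=2,i=0
  [20] #.#.. => #  t=0,i=5
  [19] #..## => .  t=1,i=3
  [18] #..#. => #  t=1,i=20
  [17] #...# => .  t=0,i=7
  [16] #.... => #  t=1,i=13
  [15] .#### => .  t=0,i=12
  [14] .###. => .  t=0,i=2
  [13] .##.# => #  t=1,i=9
  [12] .##.. => .  t=3,i=9
  [11] .#.## => .  t=0,i=10
  [10] .#.#. => .  t=2,i=1
  [9] .#..# => #  t=1,i=2
  [8] .#... => #  t=0,i=6
  [7] ..### => #  t=1,i=4
  [6] ..##. => #  t=3,i=16
  [5] ..#.# => #  t=0,i=9
  [4] ..#.. => .  t=1,i=1
  [3] ...## => #  t=2,i=8
  [2] ...#. => #  t=0,i=8
  [1] ....# => .  t=1,i=16
  [0] ..... => .  t=1,i=14
  bits 01000110101101010010001111101100 = 1186276332

1186276332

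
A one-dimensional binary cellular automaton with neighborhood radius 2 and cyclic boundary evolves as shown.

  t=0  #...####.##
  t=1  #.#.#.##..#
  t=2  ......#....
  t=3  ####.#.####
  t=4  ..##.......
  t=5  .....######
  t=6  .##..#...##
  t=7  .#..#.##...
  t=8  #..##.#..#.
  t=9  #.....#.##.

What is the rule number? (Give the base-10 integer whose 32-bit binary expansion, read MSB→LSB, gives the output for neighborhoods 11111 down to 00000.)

  ##### -> .   bit 31 = 0  t=3,i=0
  ####. -> #   bit 30 = 1  t=0,i=6
  ###.# -> #   bit 29 = 1  t=0,i=7
  ###.. -> #   bit 28 = 1  t=0,i=0
  ##.## -> .   bit 27 = 0  t=0,i=8
  ##.#. -> .   bit 26 = 0  t=1,i=1
  ##..# -> .   bit 25 = 0  t=1,i=8
  ##... -> .   bit 24 = 0  t=0,i=1
  #.### -> .   bit 23 = 0  t=0,i=9
  #.##. -> #   bit 22 = 1  t=1,i=6
  #.#.# -> .   bit 21 = 0  t=1,i=2
  #.#.. -> #   bit 20 = 1  t=8,i=0
  #..## -> .   bit 19 = 0  t=1,i=9
  #..#. -> #   bit 18 = 1  t=6,i=4
  #...# -> #   bit 17 = 1  t=0,i=2
  #.... -> #   bit 16 = 1  t=2,i=8
  .#### -> .   bit 15 = 0  t=0,i=5
  .###. -> #   bit 14 = 1  t=0,i=10
  .##.# -> .   bit 13 = 0  t=1,i=0
  .##.. -> .   bit 12 = 0  t=1,i=7
  .#.## -> .   bit 11 = 0  t=1,i=5
  .#.#. -> .   bit 10 = 0  t=1,i=3
  .#..# -> .   bit 9 = 0  t=7,i=2
  .#... -> #   bit 8 = 1  t=2,i=7
  ..### -> #   bit 7 = 1  t=0,i=4
  ..##. -> .   bit 6 = 0  t=1,i=10
  ..#.# -> #   bit 5 = 1  t=7,i=4
  ..#.. -> .   bit 4 = 0  t=2,i=6
  ...## -> .   bit 3 = 0  t=0,i=3
  ...#. -> #   bit 2 = 1  t=2,i=5
  ....# -> .   bit 1 = 0  t=2,i=4
  ..... -> #   bit 0 = 1  t=2,i=0
  bits 01110000010101110100000110100101 = 1884766629

1884766629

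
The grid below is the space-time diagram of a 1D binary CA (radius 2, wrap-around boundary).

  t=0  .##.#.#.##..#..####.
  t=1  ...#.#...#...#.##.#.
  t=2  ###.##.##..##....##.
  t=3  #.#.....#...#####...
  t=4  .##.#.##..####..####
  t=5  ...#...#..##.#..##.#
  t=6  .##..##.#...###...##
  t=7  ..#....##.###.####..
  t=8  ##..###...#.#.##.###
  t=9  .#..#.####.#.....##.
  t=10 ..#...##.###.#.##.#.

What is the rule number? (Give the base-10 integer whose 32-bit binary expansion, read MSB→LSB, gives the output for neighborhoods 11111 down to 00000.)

898864782

  [31] ##### => .  t=3,i=14
  [30] ####. => .  t=0,i=17
  [29] ###.# => #  t=2,i=2
  [28] ###.. => #  t=0,i=18
  [27] ##.## => .  t=2,i=3
  [26] ##.#. => #  t=0,i=3
  [25] ##..# => .  t=0,i=10
  [24] ##... => #  t=2,i=13
  [23] #.### => #  t=2,i=0
  [22] #.##. => .  t=0,i=8
  [21] #.#.# => .  t=0,i=4
  [20] #.#.. => #  t=1,i=5
  [19] #..## => .  t=0,i=0
  [18] #..#. => .  t=0,i=11
  [17] #...# => #  t=1,i=7
  [16] #.... => #  t=1,i=0
  [15] .#### => #  t=0,i=16
  [14] .###. => .  t=2,i=1
  [13] .##.# => .  t=0,i=2
  [12] .##.. => #  t=0,i=9
  [11] .#.## => .  t=0,i=7
  [10] .#.#. => #  t=0,i=5
  [9] .#..# => #  t=0,i=13
  [8] .#... => .  t=1,i=6
  [7] ..### => #  t=0,i=15
  [6] ..##. => .  t=0,i=1
  [5] ..#.# => .  t=1,i=3
  [4] ..#.. => .  t=0,i=12
  [3] ...## => #  t=2,i=16
  [2] ...#. => #  t=1,i=2
  [1] ....# => #  t=1,i=1
  [0] ..... => .  t=3,i=5
  bits 00110101100100111001011010001110 = 898864782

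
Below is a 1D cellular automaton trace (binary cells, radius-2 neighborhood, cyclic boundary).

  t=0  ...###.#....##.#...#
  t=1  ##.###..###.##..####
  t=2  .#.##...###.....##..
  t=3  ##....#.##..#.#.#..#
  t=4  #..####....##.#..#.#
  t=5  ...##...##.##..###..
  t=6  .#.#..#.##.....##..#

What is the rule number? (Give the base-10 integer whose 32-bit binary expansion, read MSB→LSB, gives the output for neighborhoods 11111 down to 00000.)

547873782

  ##### -> .   bit 31 = 0  t=1,i=18
  ####. -> .   bit 30 = 0  t=1,i=0
  ###.# -> #   bit 29 = 1  t=0,i=5
  ###.. -> .   bit 28 = 0  t=1,i=5
  ##.## -> .   bit 27 = 0  t=1,i=2
  ##.#. -> .   bit 26 = 0  t=0,i=6
  ##..# -> .   bit 25 = 0  t=1,i=6
  ##... -> .   bit 24 = 0  t=2,i=5
  #.### -> #   bit 23 = 1  t=1,i=3
  #.##. -> .   bit 22 = 0  t=1,i=12
  #.#.# -> #   bit 21 = 1  t=3,i=14
  #.#.. -> .   bit 20 = 0  t=0,i=7
  #..## -> .   bit 19 = 0  t=1,i=7
  #..#. -> #   bit 18 = 1  t=3,i=11
  #...# -> #   bit 17 = 1  t=0,i=1
  #.... -> #   bit 16 = 1  t=0,i=9
  .#### -> #   bit 15 = 1  t=1,i=17
  .###. -> #   bit 14 = 1  t=0,i=4
  .##.# -> #   bit 13 = 1  t=0,i=13
  .##.. -> .   bit 12 = 0  t=1,i=13
  .#.## -> .   bit 11 = 0  t=2,i=2
  .#.#. -> .   bit 10 = 0  t=3,i=13
  .#..# -> #   bit 9 = 1  t=3,i=17
  .#... -> #   bit 8 = 1  t=0,i=0
  ..### -> #   bit 7 = 1  t=0,i=3
  ..##. -> #   bit 6 = 1  t=0,i=12
  ..#.# -> #   bit 5 = 1  t=2,i=1
  ..#.. -> #   bit 4 = 1  t=0,i=19
  ...## -> .   bit 3 = 0  t=0,i=2
  ...#. -> #   bit 2 = 1  t=0,i=18
  ....# -> #   bit 1 = 1  t=0,i=10
  ..... -> .   bit 0 = 0  t=2,i=13
  bits 00100000101001111110001111110110 = 547873782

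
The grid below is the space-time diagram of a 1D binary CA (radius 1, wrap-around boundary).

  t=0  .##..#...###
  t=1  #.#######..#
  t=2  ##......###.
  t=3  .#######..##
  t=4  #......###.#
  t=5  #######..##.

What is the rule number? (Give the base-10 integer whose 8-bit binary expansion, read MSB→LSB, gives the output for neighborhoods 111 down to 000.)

119

  nb ###: next=.  (t=0,i=10, bit7=0)
  nb ##.: next=#  (t=0,i=2, bit6=1)
  nb #.#: next=#  (t=0,i=0, bit5=1)
  nb #..: next=#  (t=0,i=3, bit4=1)
  nb .##: next=.  (t=0,i=1, bit3=0)
  nb .#.: next=#  (t=0,i=5, bit2=1)
  nb ..#: next=#  (t=0,i=4, bit1=1)
  nb ...: next=#  (t=0,i=7, bit0=1)
  bits 01110111 = 119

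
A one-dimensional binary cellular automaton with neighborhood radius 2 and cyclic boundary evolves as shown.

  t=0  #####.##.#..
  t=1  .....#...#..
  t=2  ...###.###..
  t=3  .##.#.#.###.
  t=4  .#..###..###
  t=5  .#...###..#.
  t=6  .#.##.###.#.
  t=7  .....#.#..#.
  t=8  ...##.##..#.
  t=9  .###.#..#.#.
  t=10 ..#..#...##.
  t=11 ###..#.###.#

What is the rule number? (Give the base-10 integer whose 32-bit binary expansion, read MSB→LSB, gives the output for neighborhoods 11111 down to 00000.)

  [31] ##### => .  t=0,i=2
  [30] ####. => .  t=0,i=3
  [29] ###.# => .  t=0,i=4
  [28] ###.. => #  t=2,i=9
  [27] ##.## => #  t=0,i=5
  [26] ##.#. => .  t=0,i=8
  [25] ##..# => #  t=3,i=11
  [24] ##... => #  t=2,i=10
  [23] #.### => .  t=2,i=7
  [22] #.##. => .  t=0,i=6
  [21] #.#.# => #  t=3,i=4
  [20] #.#.. => #  t=0,i=9
  [19] #..## => .  t=0,i=11
  [18] #..#. => .  t=5,i=0
  [17] #...# => #  t=1,i=7
  [16] #.... => .  t=1,i=11
  [15] .#### => .  t=0,i=1
  [14] .###. => #  t=2,i=4
  [13] .##.# => .  t=0,i=7
  [12] .##.. => .  t=8,i=7
  [11] .#.## => .  t=3,i=7
  [10] .#.#. => #  t=3,i=5
  [9] .#..# => .  t=0,i=10
  [8] .#... => .  t=1,i=6
  [7] ..### => .  t=0,i=0
  [6] ..##. => #  t=3,i=1
  [5] ..#.# => .  t=6,i=1
  [4] ..#.. => #  t=1,i=5
  [3] ...## => #  t=2,i=2
  [2] ...#. => #  t=1,i=4
  [1] ....# => #  t=1,i=3
  [0] ..... => .  t=1,i=0
  bits 00011011001100100100010001011110 = 456279134

456279134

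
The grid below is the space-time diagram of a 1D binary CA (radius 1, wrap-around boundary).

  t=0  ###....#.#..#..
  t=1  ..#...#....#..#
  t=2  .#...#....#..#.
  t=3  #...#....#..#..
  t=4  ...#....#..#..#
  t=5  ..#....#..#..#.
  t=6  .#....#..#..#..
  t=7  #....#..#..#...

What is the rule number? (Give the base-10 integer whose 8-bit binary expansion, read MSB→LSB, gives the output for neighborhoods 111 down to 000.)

  ### -> .   bit 7 = 0  t=0,i=1
  ##. -> #   bit 6 = 1  t=0,i=2
  #.# -> .   bit 5 = 0  t=0,i=8
  #.. -> .   bit 4 = 0  t=0,i=3
  .## -> .   bit 3 = 0  t=0,i=0
  .#. -> .   bit 2 = 0  t=0,i=7
  ..# -> #   bit 1 = 1  t=0,i=6
  ... -> .   bit 0 = 0  t=0,i=4
  bits 01000010 = 66

66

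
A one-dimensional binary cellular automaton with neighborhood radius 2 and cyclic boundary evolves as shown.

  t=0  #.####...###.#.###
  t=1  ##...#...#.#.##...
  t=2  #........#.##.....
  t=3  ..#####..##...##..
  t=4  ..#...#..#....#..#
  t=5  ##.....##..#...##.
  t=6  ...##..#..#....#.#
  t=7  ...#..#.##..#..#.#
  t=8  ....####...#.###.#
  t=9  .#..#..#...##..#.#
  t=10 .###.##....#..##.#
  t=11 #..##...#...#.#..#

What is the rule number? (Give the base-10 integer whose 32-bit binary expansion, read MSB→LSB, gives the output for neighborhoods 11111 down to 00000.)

  #####|.  b31=0 t=3,i=4
  ####.|.  b30=0 t=0,i=4
  ###.#|#  b29=1 t=0,i=0
  ###..|#  b28=1 t=0,i=5
  ##.##|#  b27=1 t=0,i=1
  ##.#.|.  b26=0 t=0,i=12
  ##..#|.  b25=0 t=3,i=7
  ##...|.  b24=0 t=0,i=6
  #.###|.  b23=0 t=0,i=2
  #.##.|.  b22=0 t=1,i=13
  #.#.#|#  b21=1 t=0,i=13
  #.#..|#  b20=1 t=6,i=17
  #..##|.  b19=0 t=3,i=8
  #..#.|#  b18=1 t=4,i=1
  #...#|.  b17=0 t=0,i=7
  #....|#  b16=1 t=2,i=2
  .####|.  b15=0 t=0,i=3
  .###.|.  b14=0 t=0,i=10
  .##.#|.  b13=0 t=5,i=16
  .##..|.  b12=0 t=1,i=1
  .#.##|#  b11=1 t=0,i=14
  .#.#.|.  b10=0 t=1,i=10
  .#..#|#  b9=1 t=4,i=0
  .#...|.  b8=0 t=1,i=6
  ..###|#  b7=1 t=0,i=9
  ..##.|#  b6=1 t=1,i=0
  ..#.#|#  b5=1 t=1,i=9
  ..#..|.  b4=0 t=1,i=5
  ...##|.  b3=0 t=0,i=8
  ...#.|.  b2=0 t=1,i=4
  ....#|.  b1=0 t=2,i=7
  .....|#  b0=1 t=2,i=3
  bits 00111000001101010000101011100001 = 943000289

943000289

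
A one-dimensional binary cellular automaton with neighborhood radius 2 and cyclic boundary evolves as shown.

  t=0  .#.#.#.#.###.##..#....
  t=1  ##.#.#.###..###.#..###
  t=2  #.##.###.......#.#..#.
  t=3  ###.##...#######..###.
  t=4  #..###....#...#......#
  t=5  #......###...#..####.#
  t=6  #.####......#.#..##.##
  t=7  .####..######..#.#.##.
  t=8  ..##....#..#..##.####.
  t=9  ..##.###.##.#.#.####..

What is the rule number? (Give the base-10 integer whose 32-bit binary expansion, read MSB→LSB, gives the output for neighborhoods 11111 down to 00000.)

  ##### -> .   bit 31 = 0  t=1,i=21
  ####. -> #   bit 30 = 1  t=1,i=0
  ###.# -> .   bit 29 = 0  t=0,i=11
  ###.. -> .   bit 28 = 0  t=1,i=9
  ##.## -> #   bit 27 = 1  t=0,i=12
  ##.#. -> #   bit 26 = 1  t=1,i=2
  ##..# -> .   bit 25 = 0  t=0,i=15
  ##... -> .   bit 24 = 0  t=2,i=8
  #.### -> #   bit 23 = 1  t=0,i=9
  #.##. -> #   bit 22 = 1  t=0,i=13
  #.#.# -> #   bit 21 = 1  t=0,i=3
  #.#.. -> .   bit 20 = 0  t=1,i=16
  #..## -> .   bit 19 = 0  t=1,i=11
  #..#. -> #   bit 18 = 1  t=0,i=16
  #...# -> .   bit 17 = 0  t=3,i=7
  #.... -> #   bit 16 = 1  t=0,i=19
  .#### -> #   bit 15 = 1  t=1,i=20
  .###. -> .   bit 14 = 0  t=0,i=10
  .##.# -> .   bit 13 = 0  t=2,i=3
  .##.. -> #   bit 12 = 1  t=0,i=14
  .#.## -> #   bit 11 = 1  t=0,i=8
  .#.#. -> .   bit 10 = 0  t=0,i=2
  .#..# -> #   bit 9 = 1  t=1,i=17
  .#... -> .   bit 8 = 0  t=0,i=18
  ..### -> .   bit 7 = 0  t=1,i=12
  ..##. -> #   bit 6 = 1  t=4,i=21
  ..#.# -> #   bit 5 = 1  t=0,i=1
  ..#.. -> .   bit 4 = 0  t=0,i=17
  ...## -> .   bit 3 = 0  t=3,i=8
  ...#. -> #   bit 2 = 1  t=0,i=0
  ....# -> #   bit 1 = 1  t=0,i=21
  ..... -> #   bit 0 = 1  t=0,i=20
  bits 01001100111001011001101001100111 = 1290115687

1290115687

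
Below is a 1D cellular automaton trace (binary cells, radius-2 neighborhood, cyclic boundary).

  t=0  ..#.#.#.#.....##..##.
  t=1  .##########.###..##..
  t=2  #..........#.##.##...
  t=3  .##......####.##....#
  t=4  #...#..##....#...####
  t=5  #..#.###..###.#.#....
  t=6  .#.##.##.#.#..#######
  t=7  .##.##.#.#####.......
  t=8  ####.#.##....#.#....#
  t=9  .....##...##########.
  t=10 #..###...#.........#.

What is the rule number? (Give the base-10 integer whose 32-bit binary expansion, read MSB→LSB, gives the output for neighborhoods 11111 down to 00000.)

406417262

  ##### -> .   bit 31 = 0  t=1,i=3
  ####. -> .   bit 30 = 0  t=1,i=9
  ###.# -> .   bit 29 = 0  t=1,i=10
  ###.. -> #   bit 28 = 1  t=1,i=14
  ##.## -> #   bit 27 = 1  t=1,i=11
  ##.#. -> .   bit 26 = 0  t=5,i=13
  ##..# -> .   bit 25 = 0  t=0,i=16
  ##... -> .   bit 24 = 0  t=0,i=20
  #.### -> .   bit 23 = 0  t=1,i=12
  #.##. -> .   bit 22 = 0  t=2,i=13
  #.#.# -> #   bit 21 = 1  t=0,i=4
  #.#.. -> #   bit 20 = 1  t=0,i=8
  #..## -> #   bit 19 = 1  t=0,i=17
  #..#. -> .   bit 18 = 0  t=5,i=2
  #...# -> .   bit 17 = 0  t=0,i=0
  #.... -> #   bit 16 = 1  t=0,i=10
  .#### -> .   bit 15 = 0  t=1,i=2
  .###. -> #   bit 14 = 1  t=1,i=13
  .##.# -> #   bit 13 = 1  t=2,i=14
  .##.. -> .   bit 12 = 0  t=0,i=15
  .#.## -> #   bit 11 = 1  t=2,i=12
  .#.#. -> #   bit 10 = 1  t=0,i=3
  .#..# -> #   bit 9 = 1  t=4,i=5
  .#... -> #   bit 8 = 1  t=0,i=9
  ..### -> .   bit 7 = 0  t=1,i=1
  ..##. -> #   bit 6 = 1  t=0,i=14
  ..#.# -> #   bit 5 = 1  t=0,i=2
  ..#.. -> .   bit 4 = 0  t=2,i=0
  ...## -> #   bit 3 = 1  t=0,i=13
  ...#. -> #   bit 2 = 1  t=0,i=1
  ....# -> #   bit 1 = 1  t=0,i=12
  ..... -> .   bit 0 = 0  t=0,i=11
  bits 00011000001110010110111101101110 = 406417262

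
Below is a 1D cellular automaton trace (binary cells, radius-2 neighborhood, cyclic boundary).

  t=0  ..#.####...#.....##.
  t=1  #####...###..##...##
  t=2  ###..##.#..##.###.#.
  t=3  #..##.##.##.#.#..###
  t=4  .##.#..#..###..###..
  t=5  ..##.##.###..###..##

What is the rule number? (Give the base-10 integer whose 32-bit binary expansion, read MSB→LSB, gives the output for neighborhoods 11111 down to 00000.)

  [31] ##### => #  t=1,i=0
  [30] ####. => .  t=0,i=6
  [29] ###.# => .  t=2,i=16
  [28] ###.. => .  t=0,i=7
  [27] ##.## => .  t=2,i=13
  [26] ##.#. => #  t=2,i=7
  [25] ##..# => #  t=1,i=11
  [24] ##... => #  t=0,i=8
  [23] #.### => #  t=0,i=4
  [22] #.##. => .  t=3,i=6
  [21] #.#.# => #  t=2,i=18
  [20] #.#.. => .  t=2,i=8
  [19] #..## => #  t=1,i=12
  [18] #..#. => #  t=4,i=6
  [17] #...# => #  t=0,i=0
  [16] #.... => #  t=0,i=13
  [15] .#### => .  t=0,i=5
  [14] .###. => .  t=1,i=9
  [13] .##.# => #  t=2,i=6
  [12] .##.. => #  t=0,i=18
  [11] .#.## => #  t=0,i=3
  [10] .#.#. => .  t=3,i=13
  [9] .#..# => #  t=2,i=9
  [8] .#... => .  t=0,i=12
  [7] ..### => #  t=1,i=8
  [6] ..##. => .  t=0,i=17
  [5] ..#.# => #  t=0,i=2
  [4] ..#.. => .  t=0,i=11
  [3] ...## => .  t=0,i=16
  [2] ...#. => #  t=0,i=1
  [1] ....# => .  t=0,i=15
  [0] ..... => #  t=0,i=14
  bits 10000111101011110011101010100101 = 2276407973

2276407973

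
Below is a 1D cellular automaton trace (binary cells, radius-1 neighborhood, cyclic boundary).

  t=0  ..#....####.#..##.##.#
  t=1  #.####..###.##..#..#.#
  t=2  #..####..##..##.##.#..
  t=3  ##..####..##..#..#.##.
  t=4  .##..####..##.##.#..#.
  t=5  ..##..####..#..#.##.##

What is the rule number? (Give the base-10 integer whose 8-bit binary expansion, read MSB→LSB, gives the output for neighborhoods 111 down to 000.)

213

  ###|#  b7=1 t=0,i=8
  ##.|#  b6=1 t=0,i=10
  #.#|.  b5=0 t=0,i=11
  #..|#  b4=1 t=0,i=0
  .##|.  b3=0 t=0,i=7
  .#.|#  b2=1 t=0,i=2
  ..#|.  b1=0 t=0,i=1
  ...|#  b0=1 t=0,i=4
  bits 11010101 = 213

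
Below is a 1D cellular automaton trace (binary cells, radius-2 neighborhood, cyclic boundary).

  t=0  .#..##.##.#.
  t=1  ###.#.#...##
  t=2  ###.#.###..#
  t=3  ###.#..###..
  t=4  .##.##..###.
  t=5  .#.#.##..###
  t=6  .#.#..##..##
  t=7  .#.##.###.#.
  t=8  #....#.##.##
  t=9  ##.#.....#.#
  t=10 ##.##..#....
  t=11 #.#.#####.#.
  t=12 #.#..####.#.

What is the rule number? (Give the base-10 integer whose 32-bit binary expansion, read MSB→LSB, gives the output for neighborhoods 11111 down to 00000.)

4214674258

  ##### -> #   bit 31 = 1  t=1,i=0
  ####. -> #   bit 30 = 1  t=1,i=1
  ###.# -> #   bit 29 = 1  t=1,i=2
  ###.. -> #   bit 28 = 1  t=2,i=8
  ##.## -> #   bit 27 = 1  t=0,i=6
  ##.#. -> .   bit 26 = 0  t=0,i=9
  ##..# -> #   bit 25 = 1  t=2,i=9
  ##... -> #   bit 24 = 1  t=8,i=1
  #.### -> .   bit 23 = 0  t=2,i=6
  #.##. -> .   bit 22 = 0  t=0,i=7
  #.#.# -> #   bit 21 = 1  t=1,i=4
  #.#.. -> #   bit 20 = 1  t=0,i=10
  #..## -> .   bit 19 = 0  t=0,i=3
  #..#. -> #   bit 18 = 1  t=0,i=0
  #...# -> #   bit 17 = 1  t=1,i=8
  #.... -> .   bit 16 = 0  t=8,i=2
  .#### -> #   bit 15 = 1  t=1,i=11
  .###. -> #   bit 14 = 1  t=2,i=7
  .##.# -> .   bit 13 = 0  t=0,i=5
  .##.. -> #   bit 12 = 1  t=4,i=5
  .#.## -> .   bit 11 = 0  t=2,i=5
  .#.#. -> .   bit 10 = 0  t=1,i=5
  .#..# -> #   bit 9 = 1  t=0,i=2
  .#... -> #   bit 8 = 1  t=1,i=7
  ..### -> .   bit 7 = 0  t=1,i=10
  ..##. -> #   bit 6 = 1  t=0,i=4
  ..#.# -> .   bit 5 = 0  t=7,i=1
  ..#.. -> #   bit 4 = 1  t=0,i=1
  ...## -> .   bit 3 = 0  t=1,i=9
  ...#. -> .   bit 2 = 0  t=8,i=4
  ....# -> #   bit 1 = 1  t=8,i=3
  ..... -> .   bit 0 = 0  t=9,i=6
  bits 11111011001101101101001101010010 = 4214674258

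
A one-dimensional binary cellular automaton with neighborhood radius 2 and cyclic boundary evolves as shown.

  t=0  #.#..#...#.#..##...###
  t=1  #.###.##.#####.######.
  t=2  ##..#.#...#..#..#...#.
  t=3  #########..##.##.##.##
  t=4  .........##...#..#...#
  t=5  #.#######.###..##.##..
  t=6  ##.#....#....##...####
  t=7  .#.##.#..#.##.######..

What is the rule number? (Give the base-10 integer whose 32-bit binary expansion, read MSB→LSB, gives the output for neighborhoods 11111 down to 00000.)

595500971

  #####|.  b31=0 t=1,i=11
  ####.|.  b30=0 t=0,i=21
  ###.#|#  b29=1 t=0,i=0
  ###..|.  b28=0 t=3,i=8
  ##.##|.  b27=0 t=1,i=5
  ##.#.|.  b26=0 t=0,i=1
  ##..#|#  b25=1 t=2,i=2
  ##...|#  b24=1 t=0,i=16
  #.###|.  b23=0 t=1,i=2
  #.##.|#  b22=1 t=1,i=6
  #.#.#|#  b21=1 t=1,i=0
  #.#..|#  b20=1 t=0,i=2
  #..##|#  b19=1 t=0,i=13
  #..#.|#  b18=1 t=0,i=4
  #...#|#  b17=1 t=0,i=7
  #....|.  b16=0 t=4,i=1
  .####|#  b15=1 t=0,i=20
  .###.|.  b14=0 t=1,i=3
  .##.#|.  b13=0 t=1,i=7
  .##..|#  b12=1 t=0,i=15
  .#.##|#  b11=1 t=1,i=1
  .#.#.|#  b10=1 t=0,i=10
  .#..#|#  b9=1 t=0,i=3
  .#...|#  b8=1 t=0,i=6
  ..###|#  b7=1 t=0,i=19
  ..##.|.  b6=0 t=0,i=14
  ..#.#|#  b5=1 t=0,i=9
  ..#..|.  b4=0 t=0,i=5
  ...##|#  b3=1 t=0,i=18
  ...#.|.  b2=0 t=0,i=8
  ....#|#  b1=1 t=4,i=7
  .....|#  b0=1 t=4,i=2
  bits 00100011011111101001111110101011 = 595500971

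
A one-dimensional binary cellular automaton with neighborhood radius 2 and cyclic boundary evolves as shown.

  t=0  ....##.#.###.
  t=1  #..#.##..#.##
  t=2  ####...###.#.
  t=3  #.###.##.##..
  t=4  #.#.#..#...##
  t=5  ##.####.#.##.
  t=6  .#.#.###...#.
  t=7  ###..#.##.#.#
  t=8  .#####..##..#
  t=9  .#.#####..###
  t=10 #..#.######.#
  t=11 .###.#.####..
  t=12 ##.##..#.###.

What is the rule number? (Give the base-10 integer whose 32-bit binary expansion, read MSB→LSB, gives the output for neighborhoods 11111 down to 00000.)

  #####|#  b31=1 t=8,i=3
  ####.|#  b30=1 t=2,i=2
  ###.#|#  b29=1 t=2,i=9
  ###..|#  b28=1 t=0,i=11
  ##.##|.  b27=0 t=3,i=5
  ##.#.|#  b26=1 t=0,i=6
  ##..#|#  b25=1 t=1,i=1
  ##...|#  b24=1 t=0,i=12
  #.###|#  b23=1 t=0,i=9
  #.##.|.  b22=0 t=1,i=5
  #.#.#|.  b21=0 t=0,i=7
  #.#..|#  b20=1 t=4,i=4
  #..##|#  b19=1 t=8,i=7
  #..#.|#  b18=1 t=1,i=2
  #...#|.  b17=0 t=2,i=5
  #....|#  b16=1 t=0,i=0
  .####|.  b15=0 t=2,i=1
  .###.|.  b14=0 t=0,i=10
  .##.#|#  b13=1 t=0,i=5
  .##..|.  b12=0 t=1,i=6
  .#.##|.  b11=0 t=0,i=8
  .#.#.|#  b10=1 t=4,i=3
  .#..#|#  b9=1 t=4,i=5
  .#...|#  b8=1 t=4,i=8
  ..###|#  b7=1 t=2,i=7
  ..##.|.  b6=0 t=0,i=4
  ..#.#|#  b5=1 t=1,i=3
  ..#..|.  b4=0 t=4,i=7
  ...##|#  b3=1 t=0,i=3
  ...#.|#  b2=1 t=6,i=10
  ....#|.  b1=0 t=0,i=2
  .....|.  b0=0 t=0,i=1
  bits 11110111100111010010011110101100 = 4154271660

4154271660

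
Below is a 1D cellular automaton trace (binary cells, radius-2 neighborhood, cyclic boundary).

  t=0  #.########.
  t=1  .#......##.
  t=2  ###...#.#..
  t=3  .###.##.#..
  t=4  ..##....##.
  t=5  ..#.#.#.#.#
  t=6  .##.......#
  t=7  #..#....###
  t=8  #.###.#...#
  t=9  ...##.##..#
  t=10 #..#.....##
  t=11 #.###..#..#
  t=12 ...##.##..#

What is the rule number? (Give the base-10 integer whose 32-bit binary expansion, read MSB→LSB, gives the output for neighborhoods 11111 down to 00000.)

  [31] ##### => .  t=0,i=4
  [30] ####. => #  t=0,i=8
  [29] ###.# => #  t=0,i=9
  [28] ###.. => #  t=2,i=2
  [27] ##.## => .  t=3,i=4
  [26] ##.#. => .  t=0,i=10
  [25] ##..# => .  t=1,i=10
  [24] ##... => #  t=2,i=3
  [23] #.### => .  t=0,i=2
  [22] #.##. => .  t=3,i=5
  [21] #.#.# => .  t=0,i=0
  [20] #.#.. => #  t=2,i=8
  [19] #..## => .  t=2,i=10
  [18] #..#. => #  t=1,i=0
  [17] #...# => .  t=2,i=4
  [16] #.... => .  t=1,i=3
  [15] .#### => .  t=0,i=3
  [14] .###. => #  t=2,i=1
  [13] .##.# => .  t=3,i=6
  [12] .##.. => .  t=1,i=9
  [11] .#.## => #  t=0,i=1
  [10] .#.#. => .  t=2,i=7
  [9] .#..# => .  t=2,i=9
  [8] .#... => #  t=1,i=2
  [7] ..### => .  t=2,i=0
  [6] ..##. => #  t=1,i=8
  [5] ..#.# => #  t=2,i=6
  [4] ..#.. => #  t=1,i=1
  [3] ...## => .  t=1,i=7
  [2] ...#. => #  t=2,i=5
  [1] ....# => #  t=1,i=6
  [0] ..... => .  t=1,i=4
  bits 01110001000101000100100101110110 = 1897154934

1897154934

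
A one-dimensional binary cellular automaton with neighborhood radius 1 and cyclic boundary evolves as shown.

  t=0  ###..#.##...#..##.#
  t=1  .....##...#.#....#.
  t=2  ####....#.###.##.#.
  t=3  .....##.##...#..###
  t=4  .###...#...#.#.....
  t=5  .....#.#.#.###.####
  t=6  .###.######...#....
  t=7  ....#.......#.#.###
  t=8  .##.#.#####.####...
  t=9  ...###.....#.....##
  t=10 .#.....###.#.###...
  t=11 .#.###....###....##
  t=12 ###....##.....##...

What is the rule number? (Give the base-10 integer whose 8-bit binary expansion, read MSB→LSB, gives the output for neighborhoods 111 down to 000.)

  ### -> .   bit 7 = 0  t=0,i=0
  ##. -> .   bit 6 = 0  t=0,i=2
  #.# -> #   bit 5 = 1  t=0,i=6
  #.. -> .   bit 4 = 0  t=0,i=3
  .## -> .   bit 3 = 0  t=0,i=7
  .#. -> #   bit 2 = 1  t=0,i=5
  ..# -> .   bit 1 = 0  t=0,i=4
  ... -> #   bit 0 = 1  t=0,i=10
  bits 00100101 = 37

37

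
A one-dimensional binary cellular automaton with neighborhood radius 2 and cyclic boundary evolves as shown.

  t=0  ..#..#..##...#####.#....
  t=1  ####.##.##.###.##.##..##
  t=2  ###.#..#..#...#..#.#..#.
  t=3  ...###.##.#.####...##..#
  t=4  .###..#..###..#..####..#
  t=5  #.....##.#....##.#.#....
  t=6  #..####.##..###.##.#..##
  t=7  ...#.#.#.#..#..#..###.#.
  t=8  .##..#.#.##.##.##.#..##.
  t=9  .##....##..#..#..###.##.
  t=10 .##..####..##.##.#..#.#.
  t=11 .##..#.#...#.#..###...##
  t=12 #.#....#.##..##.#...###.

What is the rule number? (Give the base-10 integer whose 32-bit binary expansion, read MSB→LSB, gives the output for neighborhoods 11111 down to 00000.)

  #####|#  b31=1 t=0,i=15
  ####.|#  b30=1 t=0,i=16
  ###.#|.  b29=0 t=0,i=17
  ###..|.  b28=0 t=3,i=15
  ##.##|#  b27=1 t=1,i=4
  ##.#.|#  b26=1 t=0,i=18
  ##..#|.  b25=0 t=1,i=20
  ##...|.  b24=0 t=0,i=10
  #.###|.  b23=0 t=1,i=11
  #.##.|.  b22=0 t=1,i=5
  #.#.#|#  b21=1 t=3,i=10
  #.#..|#  b20=1 t=0,i=19
  #..##|.  b19=0 t=0,i=7
  #..#.|.  b18=0 t=0,i=4
  #...#|#  b17=1 t=0,i=11
  #....|.  b16=0 t=0,i=21
  .####|.  b15=0 t=0,i=14
  .###.|.  b14=0 t=1,i=12
  .##.#|.  b13=0 t=1,i=6
  .##..|#  b12=1 t=0,i=9
  .#.##|#  b11=1 t=2,i=23
  .#.#.|.  b10=0 t=2,i=18
  .#..#|#  b9=1 t=0,i=3
  .#...|.  b8=0 t=0,i=20
  ..###|#  b7=1 t=0,i=13
  ..##.|#  b6=1 t=0,i=8
  ..#.#|.  b5=0 t=2,i=17
  ..#..|#  b4=1 t=0,i=2
  ...##|#  b3=1 t=0,i=12
  ...#.|#  b2=1 t=0,i=1
  ....#|#  b1=1 t=0,i=0
  .....|#  b0=1 t=0,i=22
  bits 11001100001100100001101011011111 = 3425835743

3425835743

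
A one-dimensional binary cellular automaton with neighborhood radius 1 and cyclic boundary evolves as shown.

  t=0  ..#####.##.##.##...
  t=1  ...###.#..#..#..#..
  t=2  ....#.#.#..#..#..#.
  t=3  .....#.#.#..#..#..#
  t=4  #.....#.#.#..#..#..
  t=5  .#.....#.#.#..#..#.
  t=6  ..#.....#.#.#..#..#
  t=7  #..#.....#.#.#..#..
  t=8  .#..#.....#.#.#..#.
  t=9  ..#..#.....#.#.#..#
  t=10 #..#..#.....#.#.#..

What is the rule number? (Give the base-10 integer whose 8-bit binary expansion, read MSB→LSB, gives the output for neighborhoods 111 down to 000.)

  ###|#  b7=1 t=0,i=3
  ##.|.  b6=0 t=0,i=6
  #.#|#  b5=1 t=0,i=7
  #..|#  b4=1 t=0,i=16
  .##|.  b3=0 t=0,i=2
  .#.|.  b2=0 t=1,i=7
  ..#|.  b1=0 t=0,i=1
  ...|.  b0=0 t=0,i=0
  bits 10110000 = 176

176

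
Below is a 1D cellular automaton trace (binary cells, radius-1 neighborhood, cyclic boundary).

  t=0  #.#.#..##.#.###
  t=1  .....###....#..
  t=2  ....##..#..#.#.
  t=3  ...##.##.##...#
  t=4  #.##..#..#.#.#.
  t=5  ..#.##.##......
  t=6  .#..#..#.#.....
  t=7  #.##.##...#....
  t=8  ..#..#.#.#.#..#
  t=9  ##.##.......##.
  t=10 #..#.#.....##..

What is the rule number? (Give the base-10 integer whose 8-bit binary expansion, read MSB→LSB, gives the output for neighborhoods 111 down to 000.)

  ### -> .   bit 7 = 0  t=0,i=13
  ##. -> .   bit 6 = 0  t=0,i=0
  #.# -> .   bit 5 = 0  t=0,i=1
  #.. -> #   bit 4 = 1  t=0,i=5
  .## -> #   bit 3 = 1  t=0,i=7
  .#. -> .   bit 2 = 0  t=0,i=2
  ..# -> #   bit 1 = 1  t=0,i=6
  ... -> .   bit 0 = 0  t=1,i=0
  bits 00011010 = 26

26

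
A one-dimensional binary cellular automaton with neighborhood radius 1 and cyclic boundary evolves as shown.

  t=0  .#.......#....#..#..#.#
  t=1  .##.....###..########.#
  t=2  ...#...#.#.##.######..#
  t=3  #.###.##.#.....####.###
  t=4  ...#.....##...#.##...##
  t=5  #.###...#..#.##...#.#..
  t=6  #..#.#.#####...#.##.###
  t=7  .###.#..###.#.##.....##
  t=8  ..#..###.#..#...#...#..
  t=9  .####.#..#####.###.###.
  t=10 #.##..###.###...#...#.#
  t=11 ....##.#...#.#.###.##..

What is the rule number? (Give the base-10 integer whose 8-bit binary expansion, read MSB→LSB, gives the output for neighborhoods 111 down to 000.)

  nb ###: next=#  (t=1,i=9, bit7=1)
  nb ##.: next=.  (t=1,i=2, bit6=0)
  nb #.#: next=.  (t=0,i=0, bit5=0)
  nb #..: next=#  (t=0,i=2, bit4=1)
  nb .##: next=.  (t=1,i=1, bit3=0)
  nb .#.: next=#  (t=0,i=1, bit2=1)
  nb ..#: next=#  (t=0,i=8, bit1=1)
  nb ...: next=.  (t=0,i=3, bit0=0)
  bits 10010110 = 150

150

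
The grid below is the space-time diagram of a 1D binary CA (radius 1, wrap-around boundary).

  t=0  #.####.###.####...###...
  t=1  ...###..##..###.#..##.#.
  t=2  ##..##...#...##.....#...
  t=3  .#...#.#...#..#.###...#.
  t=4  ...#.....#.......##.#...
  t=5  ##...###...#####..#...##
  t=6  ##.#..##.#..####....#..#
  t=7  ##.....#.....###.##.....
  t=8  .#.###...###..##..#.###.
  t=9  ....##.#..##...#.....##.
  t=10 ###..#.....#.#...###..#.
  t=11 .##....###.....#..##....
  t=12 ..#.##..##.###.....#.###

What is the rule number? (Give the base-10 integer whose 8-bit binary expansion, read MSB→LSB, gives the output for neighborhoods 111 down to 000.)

  nb ###: next=#  (t=0,i=3, bit7=1)
  nb ##.: next=#  (t=0,i=5, bit6=1)
  nb #.#: next=.  (t=0,i=1, bit5=0)
  nb #..: next=.  (t=0,i=15, bit4=0)
  nb .##: next=.  (t=0,i=2, bit3=0)
  nb .#.: next=.  (t=0,i=0, bit2=0)
  nb ..#: next=.  (t=0,i=17, bit1=0)
  nb ...: next=#  (t=0,i=16, bit0=1)
  bits 11000001 = 193

193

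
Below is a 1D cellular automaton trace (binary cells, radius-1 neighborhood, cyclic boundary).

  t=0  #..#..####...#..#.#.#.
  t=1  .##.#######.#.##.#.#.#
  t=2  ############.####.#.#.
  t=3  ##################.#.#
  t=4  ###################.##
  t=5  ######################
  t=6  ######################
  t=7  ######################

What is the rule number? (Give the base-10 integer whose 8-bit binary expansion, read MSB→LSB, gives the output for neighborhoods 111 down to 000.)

  [7] ### => #  t=0,i=7
  [6] ##. => #  t=0,i=9
  [5] #.# => #  t=0,i=17
  [4] #.. => #  t=0,i=1
  [3] .## => #  t=0,i=6
  [2] .#. => .  t=0,i=0
  [1] ..# => #  t=0,i=2
  [0] ... => .  t=0,i=11
  bits 11111010 = 250

250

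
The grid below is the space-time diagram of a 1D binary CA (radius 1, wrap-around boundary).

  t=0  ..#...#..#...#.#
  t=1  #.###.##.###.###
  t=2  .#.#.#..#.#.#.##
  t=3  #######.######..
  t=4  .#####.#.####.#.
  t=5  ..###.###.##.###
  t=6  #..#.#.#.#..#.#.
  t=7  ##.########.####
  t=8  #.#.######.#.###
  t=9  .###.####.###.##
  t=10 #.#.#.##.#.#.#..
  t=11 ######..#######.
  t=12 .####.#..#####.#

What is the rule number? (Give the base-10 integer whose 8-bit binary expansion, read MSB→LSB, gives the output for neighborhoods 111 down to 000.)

181

  ###|#  b7=1 t=1,i=3
  ##.|.  b6=0 t=1,i=0
  #.#|#  b5=1 t=0,i=14
  #..|#  b4=1 t=0,i=0
  .##|.  b3=0 t=1,i=2
  .#.|#  b2=1 t=0,i=2
  ..#|.  b1=0 t=0,i=1
  ...|#  b0=1 t=0,i=4
  bits 10110101 = 181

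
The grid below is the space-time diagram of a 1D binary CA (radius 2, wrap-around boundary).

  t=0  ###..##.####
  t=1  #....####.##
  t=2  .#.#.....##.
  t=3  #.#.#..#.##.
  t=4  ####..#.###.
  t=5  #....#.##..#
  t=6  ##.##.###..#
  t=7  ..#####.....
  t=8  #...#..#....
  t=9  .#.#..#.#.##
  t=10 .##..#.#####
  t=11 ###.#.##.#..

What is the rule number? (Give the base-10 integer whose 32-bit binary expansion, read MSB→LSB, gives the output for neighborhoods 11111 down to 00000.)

2313436486

  ##### -> #   bit 31 = 1  t=0,i=0
  ####. -> .   bit 30 = 0  t=0,i=1
  ###.# -> .   bit 29 = 0  t=1,i=8
  ###.. -> .   bit 28 = 0  t=0,i=2
  ##.## -> #   bit 27 = 1  t=0,i=7
  ##.#. -> .   bit 26 = 0  t=3,i=11
  ##..# -> .   bit 25 = 0  t=0,i=3
  ##... -> #   bit 24 = 1  t=1,i=1
  #.### -> #   bit 23 = 1  t=0,i=8
  #.##. -> #   bit 22 = 1  t=3,i=9
  #.#.# -> #   bit 21 = 1  t=3,i=0
  #.#.. -> .   bit 20 = 0  t=2,i=3
  #..## -> .   bit 19 = 0  t=0,i=4
  #..#. -> #   bit 18 = 1  t=2,i=0
  #...# -> .   bit 17 = 0  t=8,i=2
  #.... -> .   bit 16 = 0  t=1,i=2
  .#### -> .   bit 15 = 0  t=0,i=9
  .###. -> .   bit 14 = 0  t=1,i=11
  .##.# -> #   bit 13 = 1  t=0,i=6
  .##.. -> #   bit 12 = 1  t=2,i=10
  .#.## -> #   bit 11 = 1  t=3,i=8
  .#.#. -> #   bit 10 = 1  t=2,i=2
  .#..# -> .   bit 9 = 0  t=3,i=5
  .#... -> #   bit 8 = 1  t=2,i=4
  ..### -> .   bit 7 = 0  t=1,i=5
  ..##. -> #   bit 6 = 1  t=0,i=5
  ..#.# -> .   bit 5 = 0  t=2,i=1
  ..#.. -> .   bit 4 = 0  t=8,i=0
  ...## -> .   bit 3 = 0  t=1,i=4
  ...#. -> #   bit 2 = 1  t=5,i=4
  ....# -> #   bit 1 = 1  t=1,i=3
  ..... -> .   bit 0 = 0  t=2,i=6
  bits 10001001111001000011110101000110 = 2313436486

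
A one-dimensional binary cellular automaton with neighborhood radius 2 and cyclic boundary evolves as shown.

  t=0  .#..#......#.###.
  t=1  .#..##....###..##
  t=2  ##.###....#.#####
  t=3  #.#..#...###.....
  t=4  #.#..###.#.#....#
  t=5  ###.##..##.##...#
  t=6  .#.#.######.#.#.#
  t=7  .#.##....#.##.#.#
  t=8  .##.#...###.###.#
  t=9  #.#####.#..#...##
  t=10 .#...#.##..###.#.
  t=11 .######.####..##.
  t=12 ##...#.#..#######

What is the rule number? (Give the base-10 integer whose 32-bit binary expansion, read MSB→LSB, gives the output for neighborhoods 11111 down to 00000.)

1580874228

  ##### -> .   bit 31 = 0  t=2,i=14
  ####. -> #   bit 30 = 1  t=2,i=0
  ###.# -> .   bit 29 = 0  t=2,i=1
  ###.. -> #   bit 28 = 1  t=0,i=15
  ##.## -> #   bit 27 = 1  t=2,i=2
  ##.#. -> #   bit 26 = 1  t=1,i=0
  ##..# -> #   bit 25 = 1  t=0,i=16
  ##... -> .   bit 24 = 0  t=1,i=6
  #.### -> .   bit 23 = 0  t=0,i=13
  #.##. -> .   bit 22 = 0  t=5,i=4
  #.#.# -> #   bit 21 = 1  t=4,i=9
  #.#.. -> #   bit 20 = 1  t=1,i=1
  #..## -> #   bit 19 = 1  t=1,i=3
  #..#. -> .   bit 18 = 0  t=0,i=0
  #...# -> #   bit 17 = 1  t=3,i=7
  #.... -> .   bit 16 = 0  t=0,i=6
  .#### -> .   bit 15 = 0  t=2,i=13
  .###. -> .   bit 14 = 0  t=0,i=14
  .##.# -> #   bit 13 = 1  t=1,i=16
  .##.. -> #   bit 12 = 1  t=1,i=5
  .#.## -> #   bit 11 = 1  t=0,i=12
  .#.#. -> .   bit 10 = 0  t=3,i=1
  .#..# -> .   bit 9 = 0  t=0,i=2
  .#... -> #   bit 8 = 1  t=0,i=5
  ..### -> #   bit 7 = 1  t=1,i=10
  ..##. -> #   bit 6 = 1  t=1,i=4
  ..#.# -> #   bit 5 = 1  t=0,i=11
  ..#.. -> #   bit 4 = 1  t=0,i=1
  ...## -> .   bit 3 = 0  t=1,i=9
  ...#. -> #   bit 2 = 1  t=0,i=10
  ....# -> .   bit 1 = 0  t=0,i=9
  ..... -> .   bit 0 = 0  t=0,i=7
  bits 01011110001110100011100111110100 = 1580874228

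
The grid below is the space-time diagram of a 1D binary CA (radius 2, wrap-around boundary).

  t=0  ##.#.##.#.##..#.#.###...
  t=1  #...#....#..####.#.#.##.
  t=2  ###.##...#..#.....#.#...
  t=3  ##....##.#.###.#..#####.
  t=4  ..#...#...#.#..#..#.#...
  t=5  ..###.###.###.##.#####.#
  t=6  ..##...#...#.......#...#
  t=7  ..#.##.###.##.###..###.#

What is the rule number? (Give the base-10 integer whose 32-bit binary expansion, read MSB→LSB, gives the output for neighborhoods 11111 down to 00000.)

  nb #####: next=#  (t=3,i=20, bit31=1)
  nb ####.: next=.  (t=1,i=14, bit30=0)
  nb ###.#: next=.  (t=1,i=15, bit29=0)
  nb ###..: next=.  (t=0,i=20, bit28=0)
  nb ##.##: next=.  (t=2,i=3, bit27=0)
  nb ##.#.: next=.  (t=0,i=2, bit26=0)
  nb ##..#: next=#  (t=0,i=12, bit25=1)
  nb ##...: next=#  (t=0,i=21, bit24=1)
  nb #.###: next=.  (t=0,i=18, bit23=0)
  nb #.##.: next=.  (t=0,i=5, bit22=0)
  nb #.#.#: next=.  (t=0,i=3, bit21=0)
  nb #.#..: next=#  (t=1,i=0, bit20=1)
  nb #..##: next=.  (t=1,i=11, bit19=0)
  nb #..#.: next=#  (t=0,i=13, bit18=1)
  nb #...#: next=#  (t=0,i=22, bit17=1)
  nb #....: next=.  (t=1,i=6, bit16=0)
  nb .####: next=.  (t=1,i=13, bit15=0)
  nb .###.: next=#  (t=0,i=19, bit14=1)
  nb .##.#: next=.  (t=0,i=1, bit13=0)
  nb .##..: next=.  (t=0,i=11, bit12=0)
  nb .#.##: next=#  (t=0,i=4, bit11=1)
  nb .#.#.: next=#  (t=0,i=15, bit10=1)
  nb .#..#: next=.  (t=1,i=10, bit9=0)
  nb .#...: next=#  (t=1,i=1, bit8=1)
  nb ..###: next=#  (t=1,i=12, bit7=1)
  nb ..##.: next=#  (t=0,i=0, bit6=1)
  nb ..#.#: next=#  (t=0,i=14, bit5=1)
  nb ..#..: next=#  (t=1,i=4, bit4=1)
  nb ...##: next=.  (t=0,i=23, bit3=0)
  nb ...#.: next=.  (t=1,i=3, bit2=0)
  nb ....#: next=.  (t=1,i=7, bit1=0)
  nb .....: next=#  (t=2,i=15, bit0=1)
  bits 10000011000101100100110111110001 = 2199277041

2199277041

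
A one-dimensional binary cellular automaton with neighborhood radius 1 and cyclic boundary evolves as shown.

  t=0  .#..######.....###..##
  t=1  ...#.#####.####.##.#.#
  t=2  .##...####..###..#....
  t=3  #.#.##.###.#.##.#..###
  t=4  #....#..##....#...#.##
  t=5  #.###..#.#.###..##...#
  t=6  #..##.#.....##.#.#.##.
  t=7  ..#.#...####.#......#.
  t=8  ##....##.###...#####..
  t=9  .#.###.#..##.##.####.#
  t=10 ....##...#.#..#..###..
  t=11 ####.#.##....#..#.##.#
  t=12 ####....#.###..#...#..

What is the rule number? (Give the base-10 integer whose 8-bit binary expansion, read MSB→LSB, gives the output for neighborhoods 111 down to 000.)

195

  [7] ### => #  t=0,i=5
  [6] ##. => #  t=0,i=9
  [5] #.# => .  t=0,i=0
  [4] #.. => .  t=0,i=2
  [3] .## => .  t=0,i=4
  [2] .#. => .  t=0,i=1
  [1] ..# => #  t=0,i=3
  [0] ... => #  t=0,i=11
  bits 11000011 = 195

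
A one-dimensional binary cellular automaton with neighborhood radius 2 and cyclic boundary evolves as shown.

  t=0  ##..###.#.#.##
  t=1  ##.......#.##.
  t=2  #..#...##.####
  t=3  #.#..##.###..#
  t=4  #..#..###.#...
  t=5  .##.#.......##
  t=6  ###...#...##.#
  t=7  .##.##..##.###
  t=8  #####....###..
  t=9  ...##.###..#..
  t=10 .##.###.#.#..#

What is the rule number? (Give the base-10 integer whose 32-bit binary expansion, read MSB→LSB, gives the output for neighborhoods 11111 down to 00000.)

  [31] ##### => .  t=2,i=12
  [30] ####. => #  t=0,i=0
  [29] ###.# => .  t=0,i=6
  [28] ###.. => #  t=0,i=1
  [27] ##.## => #  t=1,i=13
  [26] ##.#. => .  t=0,i=7
  [25] ##..# => .  t=0,i=2
  [24] ##... => .  t=1,i=2
  [23] #.### => #  t=0,i=12
  [22] #.##. => #  t=1,i=0
  [21] #.#.# => .  t=0,i=8
  [20] #.#.. => .  t=3,i=2
  [19] #..## => .  t=0,i=3
  [18] #..#. => #  t=2,i=2
  [17] #...# => #  t=2,i=5
  [16] #.... => #  t=1,i=3
  [15] .#### => .  t=0,i=13
  [14] .###. => .  t=0,i=5
  [13] .##.# => #  t=1,i=12
  [12] .##.. => .  t=1,i=1
  [11] .#.## => #  t=0,i=11
  [10] .#.#. => #  t=0,i=9
  [9] .#..# => #  t=3,i=3
  [8] .#... => .  t=2,i=4
  [7] ..### => .  t=0,i=4
  [6] ..##. => .  t=2,i=7
  [5] ..#.# => .  t=1,i=9
  [4] ..#.. => .  t=2,i=3
  [3] ...## => #  t=2,i=6
  [2] ...#. => #  t=1,i=8
  [1] ....# => #  t=1,i=7
  [0] ..... => .  t=1,i=4
  bits 01011000110001110010111000001110 = 1489448462

1489448462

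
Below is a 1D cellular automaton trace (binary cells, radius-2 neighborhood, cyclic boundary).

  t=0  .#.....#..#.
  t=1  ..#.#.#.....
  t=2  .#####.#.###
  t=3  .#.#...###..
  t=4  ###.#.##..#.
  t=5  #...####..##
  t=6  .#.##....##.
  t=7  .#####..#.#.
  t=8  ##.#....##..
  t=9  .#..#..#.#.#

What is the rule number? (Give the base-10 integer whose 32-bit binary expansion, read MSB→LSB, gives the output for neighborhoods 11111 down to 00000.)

2179481005

  #####|#  b31=1 t=2,i=3
  ####.|.  b30=0 t=2,i=4
  ###.#|.  b29=0 t=2,i=5
  ###..|.  b28=0 t=3,i=9
  ##.##|.  b27=0 t=2,i=0
  ##.#.|.  b26=0 t=2,i=6
  ##..#|.  b25=0 t=4,i=8
  ##...|#  b24=1 t=3,i=10
  #.###|#  b23=1 t=2,i=1
  #.##.|#  b22=1 t=4,i=6
  #.#.#|#  b21=1 t=1,i=4
  #.#..|.  b20=0 t=1,i=6
  #..##|#  b19=1 t=5,i=9
  #..#.|.  b18=0 t=0,i=0
  #...#|.  b17=0 t=3,i=5
  #....|.  b16=0 t=0,i=3
  .####|.  b15=0 t=2,i=2
  .###.|.  b14=0 t=2,i=10
  .##.#|#  b13=1 t=8,i=1
  .##..|#  b12=1 t=4,i=7
  .#.##|#  b11=1 t=2,i=8
  .#.#.|#  b10=1 t=1,i=3
  .#..#|.  b9=0 t=0,i=8
  .#...|#  b8=1 t=0,i=2
  ..###|#  b7=1 t=3,i=7
  ..##.|.  b6=0 t=6,i=9
  ..#.#|#  b5=1 t=1,i=2
  ..#..|.  b4=0 t=0,i=1
  ...##|#  b3=1 t=3,i=6
  ...#.|#  b2=1 t=0,i=6
  ....#|.  b1=0 t=0,i=5
  .....|#  b0=1 t=0,i=4
  bits 10000001111010000011110110101101 = 2179481005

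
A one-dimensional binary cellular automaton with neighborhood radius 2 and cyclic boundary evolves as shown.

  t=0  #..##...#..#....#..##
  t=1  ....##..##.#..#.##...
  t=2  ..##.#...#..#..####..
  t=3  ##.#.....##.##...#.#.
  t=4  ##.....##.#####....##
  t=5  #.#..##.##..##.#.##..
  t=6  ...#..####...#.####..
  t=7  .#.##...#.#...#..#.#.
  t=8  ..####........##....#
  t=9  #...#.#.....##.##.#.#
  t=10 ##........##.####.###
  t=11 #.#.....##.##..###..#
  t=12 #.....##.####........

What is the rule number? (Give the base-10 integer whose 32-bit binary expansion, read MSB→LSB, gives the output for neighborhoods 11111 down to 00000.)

  #####|#  b31=1 t=4,i=12
  ####.|#  b30=1 t=2,i=17
  ###.#|#  b29=1 t=10,i=16
  ###..|.  b28=0 t=0,i=0
  ##.##|#  b27=1 t=3,i=11
  ##.#.|.  b26=0 t=1,i=10
  ##..#|.  b25=0 t=0,i=1
  ##...|#  b24=1 t=0,i=5
  #.###|.  b23=0 t=4,i=10
  #.##.|#  b22=1 t=1,i=16
  #.#.#|#  b21=1 t=3,i=19
  #.#..|.  b20=0 t=1,i=11
  #..##|.  b19=0 t=0,i=2
  #..#.|.  b18=0 t=0,i=10
  #...#|.  b17=0 t=0,i=6
  #....|.  b16=0 t=0,i=13
  .####|.  b15=0 t=2,i=16
  .###.|.  b14=0 t=0,i=20
  .##.#|#  b13=1 t=1,i=9
  .##..|#  b12=1 t=0,i=4
  .#.##|#  b11=1 t=1,i=15
  .#.#.|.  b10=0 t=3,i=18
  .#..#|#  b9=1 t=0,i=9
  .#...|.  b8=0 t=0,i=12
  ..###|.  b7=0 t=0,i=19
  ..##.|.  b6=0 t=0,i=3
  ..#.#|.  b5=0 t=1,i=14
  ..#..|#  b4=1 t=0,i=8
  ...##|#  b3=1 t=1,i=3
  ...#.|.  b2=0 t=0,i=7
  ....#|#  b1=1 t=0,i=14
  .....|.  b0=0 t=1,i=0
  bits 11101001011000000011101000011010 = 3915397658

3915397658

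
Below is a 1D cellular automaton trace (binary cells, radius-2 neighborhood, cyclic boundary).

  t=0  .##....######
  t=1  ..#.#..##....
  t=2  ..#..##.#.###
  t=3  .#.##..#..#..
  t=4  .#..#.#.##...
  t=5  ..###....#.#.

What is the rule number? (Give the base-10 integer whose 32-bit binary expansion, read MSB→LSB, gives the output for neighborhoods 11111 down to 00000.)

  #####|.  b31=0 t=0,i=9
  ####.|.  b30=0 t=0,i=11
  ###.#|.  b29=0 t=0,i=12
  ###..|.  b28=0 t=2,i=12
  ##.##|.  b27=0 t=0,i=0
  ##.#.|#  b26=1 t=2,i=7
  ##..#|.  b25=0 t=2,i=0
  ##...|.  b24=0 t=0,i=3
  #.###|#  b23=1 t=2,i=10
  #.##.|.  b22=0 t=0,i=1
  #.#.#|.  b21=0 t=2,i=8
  #.#..|.  b20=0 t=1,i=4
  #..##|#  b19=1 t=1,i=6
  #..#.|#  b18=1 t=2,i=1
  #...#|.  b17=0 t=3,i=12
  #....|#  b16=1 t=0,i=4
  .####|#  b15=1 t=0,i=8
  .###.|.  b14=0 t=2,i=11
  .##.#|.  b13=0 t=2,i=6
  .##..|#  b12=1 t=0,i=2
  .#.##|.  b11=0 t=2,i=9
  .#.#.|.  b10=0 t=1,i=3
  .#..#|#  b9=1 t=1,i=5
  .#...|.  b8=0 t=3,i=11
  ..###|#  b7=1 t=0,i=7
  ..##.|.  b6=0 t=1,i=7
  ..#.#|#  b5=1 t=1,i=2
  ..#..|.  b4=0 t=2,i=2
  ...##|.  b3=0 t=0,i=6
  ...#.|.  b2=0 t=1,i=1
  ....#|.  b1=0 t=0,i=5
  .....|#  b0=1 t=1,i=11
  bits 00000100100011011001001010100001 = 76386977

76386977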